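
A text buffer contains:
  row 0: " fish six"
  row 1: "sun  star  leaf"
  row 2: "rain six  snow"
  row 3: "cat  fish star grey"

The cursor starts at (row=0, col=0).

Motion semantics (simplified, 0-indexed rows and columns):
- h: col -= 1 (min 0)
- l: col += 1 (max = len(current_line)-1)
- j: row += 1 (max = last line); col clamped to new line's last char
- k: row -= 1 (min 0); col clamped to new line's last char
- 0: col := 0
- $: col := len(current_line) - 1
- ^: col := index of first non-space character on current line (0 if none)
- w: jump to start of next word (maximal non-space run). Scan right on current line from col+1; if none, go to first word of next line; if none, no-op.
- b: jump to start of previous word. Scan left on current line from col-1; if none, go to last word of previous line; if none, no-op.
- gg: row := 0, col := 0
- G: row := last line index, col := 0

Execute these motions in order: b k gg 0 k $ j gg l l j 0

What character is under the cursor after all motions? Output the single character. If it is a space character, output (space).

After 1 (b): row=0 col=0 char='_'
After 2 (k): row=0 col=0 char='_'
After 3 (gg): row=0 col=0 char='_'
After 4 (0): row=0 col=0 char='_'
After 5 (k): row=0 col=0 char='_'
After 6 ($): row=0 col=8 char='x'
After 7 (j): row=1 col=8 char='r'
After 8 (gg): row=0 col=0 char='_'
After 9 (l): row=0 col=1 char='f'
After 10 (l): row=0 col=2 char='i'
After 11 (j): row=1 col=2 char='n'
After 12 (0): row=1 col=0 char='s'

Answer: s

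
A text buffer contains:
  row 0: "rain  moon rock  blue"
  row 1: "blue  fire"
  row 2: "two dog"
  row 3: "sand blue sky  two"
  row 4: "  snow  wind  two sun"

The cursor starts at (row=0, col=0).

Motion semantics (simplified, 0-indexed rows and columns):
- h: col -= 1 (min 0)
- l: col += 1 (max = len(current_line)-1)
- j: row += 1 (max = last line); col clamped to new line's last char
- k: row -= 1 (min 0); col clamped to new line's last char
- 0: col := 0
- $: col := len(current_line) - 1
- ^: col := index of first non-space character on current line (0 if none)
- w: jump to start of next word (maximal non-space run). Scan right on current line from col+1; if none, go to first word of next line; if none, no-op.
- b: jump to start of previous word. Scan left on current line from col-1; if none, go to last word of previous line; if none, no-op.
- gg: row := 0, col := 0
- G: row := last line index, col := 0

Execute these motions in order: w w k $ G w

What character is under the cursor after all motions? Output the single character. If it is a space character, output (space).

After 1 (w): row=0 col=6 char='m'
After 2 (w): row=0 col=11 char='r'
After 3 (k): row=0 col=11 char='r'
After 4 ($): row=0 col=20 char='e'
After 5 (G): row=4 col=0 char='_'
After 6 (w): row=4 col=2 char='s'

Answer: s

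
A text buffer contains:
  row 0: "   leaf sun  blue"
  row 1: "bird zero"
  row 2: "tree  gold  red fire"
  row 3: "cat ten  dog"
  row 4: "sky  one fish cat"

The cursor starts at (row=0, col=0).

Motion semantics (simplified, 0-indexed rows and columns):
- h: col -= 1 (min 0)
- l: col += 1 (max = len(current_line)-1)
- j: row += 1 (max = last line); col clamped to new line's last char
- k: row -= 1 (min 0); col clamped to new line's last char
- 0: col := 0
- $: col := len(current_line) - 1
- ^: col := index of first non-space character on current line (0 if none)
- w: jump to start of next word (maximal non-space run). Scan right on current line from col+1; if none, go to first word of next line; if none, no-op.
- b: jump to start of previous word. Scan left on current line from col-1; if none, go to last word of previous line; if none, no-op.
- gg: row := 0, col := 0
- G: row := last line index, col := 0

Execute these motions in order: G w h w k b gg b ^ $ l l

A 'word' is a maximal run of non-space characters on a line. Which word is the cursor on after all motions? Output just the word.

Answer: blue

Derivation:
After 1 (G): row=4 col=0 char='s'
After 2 (w): row=4 col=5 char='o'
After 3 (h): row=4 col=4 char='_'
After 4 (w): row=4 col=5 char='o'
After 5 (k): row=3 col=5 char='e'
After 6 (b): row=3 col=4 char='t'
After 7 (gg): row=0 col=0 char='_'
After 8 (b): row=0 col=0 char='_'
After 9 (^): row=0 col=3 char='l'
After 10 ($): row=0 col=16 char='e'
After 11 (l): row=0 col=16 char='e'
After 12 (l): row=0 col=16 char='e'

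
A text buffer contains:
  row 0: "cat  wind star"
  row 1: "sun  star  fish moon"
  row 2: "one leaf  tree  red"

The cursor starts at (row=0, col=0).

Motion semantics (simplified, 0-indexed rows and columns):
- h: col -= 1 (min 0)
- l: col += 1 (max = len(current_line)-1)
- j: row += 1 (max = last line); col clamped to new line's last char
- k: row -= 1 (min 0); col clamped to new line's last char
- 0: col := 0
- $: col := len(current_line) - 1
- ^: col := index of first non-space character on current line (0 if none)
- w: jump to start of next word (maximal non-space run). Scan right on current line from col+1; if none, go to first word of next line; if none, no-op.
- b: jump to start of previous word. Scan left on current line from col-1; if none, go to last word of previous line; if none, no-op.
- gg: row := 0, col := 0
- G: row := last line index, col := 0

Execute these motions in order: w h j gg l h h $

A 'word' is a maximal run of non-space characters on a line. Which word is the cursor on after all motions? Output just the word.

After 1 (w): row=0 col=5 char='w'
After 2 (h): row=0 col=4 char='_'
After 3 (j): row=1 col=4 char='_'
After 4 (gg): row=0 col=0 char='c'
After 5 (l): row=0 col=1 char='a'
After 6 (h): row=0 col=0 char='c'
After 7 (h): row=0 col=0 char='c'
After 8 ($): row=0 col=13 char='r'

Answer: star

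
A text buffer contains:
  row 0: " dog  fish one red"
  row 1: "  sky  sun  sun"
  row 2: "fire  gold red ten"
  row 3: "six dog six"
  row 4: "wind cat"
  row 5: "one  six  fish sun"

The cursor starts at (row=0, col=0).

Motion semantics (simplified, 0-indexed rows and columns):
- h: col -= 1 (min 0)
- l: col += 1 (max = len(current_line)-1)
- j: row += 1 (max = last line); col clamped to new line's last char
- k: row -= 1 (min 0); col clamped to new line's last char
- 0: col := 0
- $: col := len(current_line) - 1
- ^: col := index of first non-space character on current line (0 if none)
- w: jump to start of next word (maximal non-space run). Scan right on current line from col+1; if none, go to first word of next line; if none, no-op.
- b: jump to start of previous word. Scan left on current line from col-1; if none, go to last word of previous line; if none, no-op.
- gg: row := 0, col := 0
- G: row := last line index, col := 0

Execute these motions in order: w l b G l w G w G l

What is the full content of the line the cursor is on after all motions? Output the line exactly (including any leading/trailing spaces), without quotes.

Answer: one  six  fish sun

Derivation:
After 1 (w): row=0 col=1 char='d'
After 2 (l): row=0 col=2 char='o'
After 3 (b): row=0 col=1 char='d'
After 4 (G): row=5 col=0 char='o'
After 5 (l): row=5 col=1 char='n'
After 6 (w): row=5 col=5 char='s'
After 7 (G): row=5 col=0 char='o'
After 8 (w): row=5 col=5 char='s'
After 9 (G): row=5 col=0 char='o'
After 10 (l): row=5 col=1 char='n'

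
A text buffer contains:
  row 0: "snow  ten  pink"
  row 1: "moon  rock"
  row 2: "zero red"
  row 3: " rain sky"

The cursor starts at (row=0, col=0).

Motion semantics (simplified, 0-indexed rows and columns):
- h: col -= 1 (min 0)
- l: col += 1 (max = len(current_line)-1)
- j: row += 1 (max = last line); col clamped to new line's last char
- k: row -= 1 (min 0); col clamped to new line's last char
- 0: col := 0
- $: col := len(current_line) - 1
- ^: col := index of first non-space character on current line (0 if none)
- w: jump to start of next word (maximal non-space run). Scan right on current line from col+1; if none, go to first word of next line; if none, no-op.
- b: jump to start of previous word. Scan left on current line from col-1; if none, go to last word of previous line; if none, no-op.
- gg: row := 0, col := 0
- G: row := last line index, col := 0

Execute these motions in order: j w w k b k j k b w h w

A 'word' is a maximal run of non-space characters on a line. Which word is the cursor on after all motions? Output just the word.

After 1 (j): row=1 col=0 char='m'
After 2 (w): row=1 col=6 char='r'
After 3 (w): row=2 col=0 char='z'
After 4 (k): row=1 col=0 char='m'
After 5 (b): row=0 col=11 char='p'
After 6 (k): row=0 col=11 char='p'
After 7 (j): row=1 col=9 char='k'
After 8 (k): row=0 col=9 char='_'
After 9 (b): row=0 col=6 char='t'
After 10 (w): row=0 col=11 char='p'
After 11 (h): row=0 col=10 char='_'
After 12 (w): row=0 col=11 char='p'

Answer: pink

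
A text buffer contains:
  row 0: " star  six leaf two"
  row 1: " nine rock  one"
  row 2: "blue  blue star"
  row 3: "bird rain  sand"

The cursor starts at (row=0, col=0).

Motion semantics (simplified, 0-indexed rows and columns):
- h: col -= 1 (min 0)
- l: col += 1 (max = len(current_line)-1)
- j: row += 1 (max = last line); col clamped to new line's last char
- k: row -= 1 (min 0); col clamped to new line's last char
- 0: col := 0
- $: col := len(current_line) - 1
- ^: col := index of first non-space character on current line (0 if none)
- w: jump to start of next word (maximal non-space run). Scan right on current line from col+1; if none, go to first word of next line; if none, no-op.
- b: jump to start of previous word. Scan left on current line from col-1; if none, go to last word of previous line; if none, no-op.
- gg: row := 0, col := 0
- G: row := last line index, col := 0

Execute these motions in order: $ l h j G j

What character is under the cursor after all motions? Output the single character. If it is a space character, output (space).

After 1 ($): row=0 col=18 char='o'
After 2 (l): row=0 col=18 char='o'
After 3 (h): row=0 col=17 char='w'
After 4 (j): row=1 col=14 char='e'
After 5 (G): row=3 col=0 char='b'
After 6 (j): row=3 col=0 char='b'

Answer: b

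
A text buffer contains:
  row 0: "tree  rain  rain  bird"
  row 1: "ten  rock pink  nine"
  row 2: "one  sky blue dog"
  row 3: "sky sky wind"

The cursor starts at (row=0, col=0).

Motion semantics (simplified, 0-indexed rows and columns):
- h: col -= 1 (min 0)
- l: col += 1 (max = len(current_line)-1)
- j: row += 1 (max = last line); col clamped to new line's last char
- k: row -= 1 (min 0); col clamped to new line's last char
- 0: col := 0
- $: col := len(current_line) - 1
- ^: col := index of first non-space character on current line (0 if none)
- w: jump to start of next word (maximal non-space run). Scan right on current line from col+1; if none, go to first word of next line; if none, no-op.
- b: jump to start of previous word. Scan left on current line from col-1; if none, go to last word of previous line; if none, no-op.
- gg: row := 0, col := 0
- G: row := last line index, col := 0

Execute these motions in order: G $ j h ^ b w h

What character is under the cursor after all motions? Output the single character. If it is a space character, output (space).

Answer: s

Derivation:
After 1 (G): row=3 col=0 char='s'
After 2 ($): row=3 col=11 char='d'
After 3 (j): row=3 col=11 char='d'
After 4 (h): row=3 col=10 char='n'
After 5 (^): row=3 col=0 char='s'
After 6 (b): row=2 col=14 char='d'
After 7 (w): row=3 col=0 char='s'
After 8 (h): row=3 col=0 char='s'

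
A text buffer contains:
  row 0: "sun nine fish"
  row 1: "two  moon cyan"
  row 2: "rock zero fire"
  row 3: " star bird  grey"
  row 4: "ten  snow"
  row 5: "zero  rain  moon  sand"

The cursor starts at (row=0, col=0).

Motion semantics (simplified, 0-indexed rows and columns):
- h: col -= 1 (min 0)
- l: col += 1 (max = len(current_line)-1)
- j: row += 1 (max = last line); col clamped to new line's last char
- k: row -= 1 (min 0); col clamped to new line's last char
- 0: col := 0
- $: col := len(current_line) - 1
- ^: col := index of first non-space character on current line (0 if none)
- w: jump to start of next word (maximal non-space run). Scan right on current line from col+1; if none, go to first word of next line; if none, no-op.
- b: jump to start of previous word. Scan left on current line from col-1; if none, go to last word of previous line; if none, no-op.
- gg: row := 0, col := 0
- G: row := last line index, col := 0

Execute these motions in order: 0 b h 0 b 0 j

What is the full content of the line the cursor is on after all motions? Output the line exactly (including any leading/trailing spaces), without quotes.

Answer: two  moon cyan

Derivation:
After 1 (0): row=0 col=0 char='s'
After 2 (b): row=0 col=0 char='s'
After 3 (h): row=0 col=0 char='s'
After 4 (0): row=0 col=0 char='s'
After 5 (b): row=0 col=0 char='s'
After 6 (0): row=0 col=0 char='s'
After 7 (j): row=1 col=0 char='t'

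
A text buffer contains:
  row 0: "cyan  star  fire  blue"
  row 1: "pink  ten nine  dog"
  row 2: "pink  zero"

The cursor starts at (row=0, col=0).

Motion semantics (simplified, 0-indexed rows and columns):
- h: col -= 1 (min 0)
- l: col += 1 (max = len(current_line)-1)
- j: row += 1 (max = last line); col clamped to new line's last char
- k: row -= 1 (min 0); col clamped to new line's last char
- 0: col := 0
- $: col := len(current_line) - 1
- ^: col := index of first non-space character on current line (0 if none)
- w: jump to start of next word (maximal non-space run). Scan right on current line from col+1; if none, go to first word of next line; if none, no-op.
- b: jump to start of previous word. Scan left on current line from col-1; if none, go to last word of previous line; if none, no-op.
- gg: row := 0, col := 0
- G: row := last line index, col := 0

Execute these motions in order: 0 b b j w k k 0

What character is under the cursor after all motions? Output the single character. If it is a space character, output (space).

After 1 (0): row=0 col=0 char='c'
After 2 (b): row=0 col=0 char='c'
After 3 (b): row=0 col=0 char='c'
After 4 (j): row=1 col=0 char='p'
After 5 (w): row=1 col=6 char='t'
After 6 (k): row=0 col=6 char='s'
After 7 (k): row=0 col=6 char='s'
After 8 (0): row=0 col=0 char='c'

Answer: c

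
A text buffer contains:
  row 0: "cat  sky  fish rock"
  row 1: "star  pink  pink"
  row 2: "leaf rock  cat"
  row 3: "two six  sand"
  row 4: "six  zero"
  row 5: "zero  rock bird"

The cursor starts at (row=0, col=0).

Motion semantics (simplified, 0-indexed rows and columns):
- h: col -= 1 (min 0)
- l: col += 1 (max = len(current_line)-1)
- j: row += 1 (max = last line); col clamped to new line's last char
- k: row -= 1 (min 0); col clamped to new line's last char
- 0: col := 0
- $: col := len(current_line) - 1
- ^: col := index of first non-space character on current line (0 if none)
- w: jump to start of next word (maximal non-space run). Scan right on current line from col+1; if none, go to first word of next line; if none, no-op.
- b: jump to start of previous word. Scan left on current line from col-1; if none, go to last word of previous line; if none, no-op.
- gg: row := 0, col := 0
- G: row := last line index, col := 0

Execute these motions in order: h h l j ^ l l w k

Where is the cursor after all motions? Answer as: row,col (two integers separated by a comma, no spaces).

After 1 (h): row=0 col=0 char='c'
After 2 (h): row=0 col=0 char='c'
After 3 (l): row=0 col=1 char='a'
After 4 (j): row=1 col=1 char='t'
After 5 (^): row=1 col=0 char='s'
After 6 (l): row=1 col=1 char='t'
After 7 (l): row=1 col=2 char='a'
After 8 (w): row=1 col=6 char='p'
After 9 (k): row=0 col=6 char='k'

Answer: 0,6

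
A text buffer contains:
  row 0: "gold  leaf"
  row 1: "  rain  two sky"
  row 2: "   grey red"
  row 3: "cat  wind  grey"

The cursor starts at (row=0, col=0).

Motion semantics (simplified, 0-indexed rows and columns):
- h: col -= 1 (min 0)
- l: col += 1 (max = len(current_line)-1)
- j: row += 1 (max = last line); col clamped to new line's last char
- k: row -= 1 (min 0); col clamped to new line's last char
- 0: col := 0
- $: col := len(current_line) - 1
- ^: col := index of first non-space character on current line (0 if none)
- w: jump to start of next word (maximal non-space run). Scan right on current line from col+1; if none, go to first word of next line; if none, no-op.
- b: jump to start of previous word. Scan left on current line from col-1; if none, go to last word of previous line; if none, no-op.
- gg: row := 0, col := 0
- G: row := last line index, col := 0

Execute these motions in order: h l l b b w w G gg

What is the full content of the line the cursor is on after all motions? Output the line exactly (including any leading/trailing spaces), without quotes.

After 1 (h): row=0 col=0 char='g'
After 2 (l): row=0 col=1 char='o'
After 3 (l): row=0 col=2 char='l'
After 4 (b): row=0 col=0 char='g'
After 5 (b): row=0 col=0 char='g'
After 6 (w): row=0 col=6 char='l'
After 7 (w): row=1 col=2 char='r'
After 8 (G): row=3 col=0 char='c'
After 9 (gg): row=0 col=0 char='g'

Answer: gold  leaf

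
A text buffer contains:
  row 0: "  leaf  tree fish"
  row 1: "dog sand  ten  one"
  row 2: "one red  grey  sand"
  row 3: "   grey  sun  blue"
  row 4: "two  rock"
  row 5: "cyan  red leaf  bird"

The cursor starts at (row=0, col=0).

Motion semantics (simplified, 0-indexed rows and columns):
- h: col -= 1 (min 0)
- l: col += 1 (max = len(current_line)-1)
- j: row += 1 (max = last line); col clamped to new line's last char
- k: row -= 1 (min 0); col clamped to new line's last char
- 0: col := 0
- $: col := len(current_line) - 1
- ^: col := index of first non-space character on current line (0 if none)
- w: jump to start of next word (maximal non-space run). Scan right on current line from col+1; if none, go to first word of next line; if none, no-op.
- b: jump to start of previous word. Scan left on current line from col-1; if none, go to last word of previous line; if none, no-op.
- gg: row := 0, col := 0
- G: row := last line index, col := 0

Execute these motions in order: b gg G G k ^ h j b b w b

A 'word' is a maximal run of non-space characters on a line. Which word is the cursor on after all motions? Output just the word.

After 1 (b): row=0 col=0 char='_'
After 2 (gg): row=0 col=0 char='_'
After 3 (G): row=5 col=0 char='c'
After 4 (G): row=5 col=0 char='c'
After 5 (k): row=4 col=0 char='t'
After 6 (^): row=4 col=0 char='t'
After 7 (h): row=4 col=0 char='t'
After 8 (j): row=5 col=0 char='c'
After 9 (b): row=4 col=5 char='r'
After 10 (b): row=4 col=0 char='t'
After 11 (w): row=4 col=5 char='r'
After 12 (b): row=4 col=0 char='t'

Answer: two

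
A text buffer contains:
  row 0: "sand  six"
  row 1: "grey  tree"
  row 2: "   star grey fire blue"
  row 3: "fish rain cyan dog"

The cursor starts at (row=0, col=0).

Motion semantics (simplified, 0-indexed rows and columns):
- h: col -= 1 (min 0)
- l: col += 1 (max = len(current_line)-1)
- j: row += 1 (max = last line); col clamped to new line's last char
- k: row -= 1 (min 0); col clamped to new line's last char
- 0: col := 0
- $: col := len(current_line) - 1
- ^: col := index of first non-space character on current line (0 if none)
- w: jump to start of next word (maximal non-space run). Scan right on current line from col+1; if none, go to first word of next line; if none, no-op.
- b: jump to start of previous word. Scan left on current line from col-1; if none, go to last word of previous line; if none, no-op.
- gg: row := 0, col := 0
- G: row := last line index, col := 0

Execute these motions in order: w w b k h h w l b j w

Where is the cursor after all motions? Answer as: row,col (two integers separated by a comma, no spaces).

After 1 (w): row=0 col=6 char='s'
After 2 (w): row=1 col=0 char='g'
After 3 (b): row=0 col=6 char='s'
After 4 (k): row=0 col=6 char='s'
After 5 (h): row=0 col=5 char='_'
After 6 (h): row=0 col=4 char='_'
After 7 (w): row=0 col=6 char='s'
After 8 (l): row=0 col=7 char='i'
After 9 (b): row=0 col=6 char='s'
After 10 (j): row=1 col=6 char='t'
After 11 (w): row=2 col=3 char='s'

Answer: 2,3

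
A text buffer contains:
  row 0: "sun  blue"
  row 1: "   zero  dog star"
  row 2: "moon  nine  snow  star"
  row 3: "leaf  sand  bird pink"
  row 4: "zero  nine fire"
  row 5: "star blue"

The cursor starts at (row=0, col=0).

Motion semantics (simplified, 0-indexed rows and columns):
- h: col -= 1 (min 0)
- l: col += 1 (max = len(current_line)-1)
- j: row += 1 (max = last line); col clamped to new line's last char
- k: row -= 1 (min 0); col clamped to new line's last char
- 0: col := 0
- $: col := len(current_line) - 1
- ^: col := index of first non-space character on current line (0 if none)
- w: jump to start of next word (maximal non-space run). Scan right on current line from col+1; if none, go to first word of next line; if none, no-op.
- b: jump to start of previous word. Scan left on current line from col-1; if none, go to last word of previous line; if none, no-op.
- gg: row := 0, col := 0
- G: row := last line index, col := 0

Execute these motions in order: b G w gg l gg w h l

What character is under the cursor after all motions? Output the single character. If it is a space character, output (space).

Answer: b

Derivation:
After 1 (b): row=0 col=0 char='s'
After 2 (G): row=5 col=0 char='s'
After 3 (w): row=5 col=5 char='b'
After 4 (gg): row=0 col=0 char='s'
After 5 (l): row=0 col=1 char='u'
After 6 (gg): row=0 col=0 char='s'
After 7 (w): row=0 col=5 char='b'
After 8 (h): row=0 col=4 char='_'
After 9 (l): row=0 col=5 char='b'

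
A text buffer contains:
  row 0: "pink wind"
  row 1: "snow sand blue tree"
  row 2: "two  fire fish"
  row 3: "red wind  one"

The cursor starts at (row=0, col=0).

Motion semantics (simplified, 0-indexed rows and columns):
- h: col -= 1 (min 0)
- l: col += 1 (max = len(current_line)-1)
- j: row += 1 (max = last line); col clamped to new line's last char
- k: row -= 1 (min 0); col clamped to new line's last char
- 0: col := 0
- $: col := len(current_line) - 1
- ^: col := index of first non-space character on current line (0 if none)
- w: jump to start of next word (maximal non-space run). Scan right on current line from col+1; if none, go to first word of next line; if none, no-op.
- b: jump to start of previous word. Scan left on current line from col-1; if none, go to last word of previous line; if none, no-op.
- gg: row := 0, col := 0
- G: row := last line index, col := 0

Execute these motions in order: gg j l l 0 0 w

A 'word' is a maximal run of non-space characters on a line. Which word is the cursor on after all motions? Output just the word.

After 1 (gg): row=0 col=0 char='p'
After 2 (j): row=1 col=0 char='s'
After 3 (l): row=1 col=1 char='n'
After 4 (l): row=1 col=2 char='o'
After 5 (0): row=1 col=0 char='s'
After 6 (0): row=1 col=0 char='s'
After 7 (w): row=1 col=5 char='s'

Answer: sand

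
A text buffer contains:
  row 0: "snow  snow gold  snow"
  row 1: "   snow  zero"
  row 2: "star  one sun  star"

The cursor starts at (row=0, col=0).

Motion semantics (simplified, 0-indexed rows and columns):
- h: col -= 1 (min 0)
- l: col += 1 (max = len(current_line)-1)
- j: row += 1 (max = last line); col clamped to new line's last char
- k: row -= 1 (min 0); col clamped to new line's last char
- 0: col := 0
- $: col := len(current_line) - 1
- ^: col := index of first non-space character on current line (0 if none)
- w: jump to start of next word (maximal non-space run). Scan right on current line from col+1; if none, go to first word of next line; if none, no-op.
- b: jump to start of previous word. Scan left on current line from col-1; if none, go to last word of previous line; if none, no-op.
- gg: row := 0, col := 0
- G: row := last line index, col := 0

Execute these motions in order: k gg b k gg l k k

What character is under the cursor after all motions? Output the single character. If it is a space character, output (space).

Answer: n

Derivation:
After 1 (k): row=0 col=0 char='s'
After 2 (gg): row=0 col=0 char='s'
After 3 (b): row=0 col=0 char='s'
After 4 (k): row=0 col=0 char='s'
After 5 (gg): row=0 col=0 char='s'
After 6 (l): row=0 col=1 char='n'
After 7 (k): row=0 col=1 char='n'
After 8 (k): row=0 col=1 char='n'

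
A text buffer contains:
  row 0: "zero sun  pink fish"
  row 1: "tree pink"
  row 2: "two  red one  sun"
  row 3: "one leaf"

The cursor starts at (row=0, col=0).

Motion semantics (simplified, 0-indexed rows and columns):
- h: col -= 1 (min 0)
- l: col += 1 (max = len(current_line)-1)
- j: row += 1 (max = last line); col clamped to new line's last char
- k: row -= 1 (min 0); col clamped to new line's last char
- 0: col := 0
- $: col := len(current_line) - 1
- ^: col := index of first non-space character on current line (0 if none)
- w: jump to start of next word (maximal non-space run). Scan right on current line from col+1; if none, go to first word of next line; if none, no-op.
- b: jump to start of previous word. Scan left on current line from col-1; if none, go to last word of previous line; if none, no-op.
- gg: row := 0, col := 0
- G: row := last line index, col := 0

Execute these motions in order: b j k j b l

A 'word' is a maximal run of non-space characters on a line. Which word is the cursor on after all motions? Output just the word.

After 1 (b): row=0 col=0 char='z'
After 2 (j): row=1 col=0 char='t'
After 3 (k): row=0 col=0 char='z'
After 4 (j): row=1 col=0 char='t'
After 5 (b): row=0 col=15 char='f'
After 6 (l): row=0 col=16 char='i'

Answer: fish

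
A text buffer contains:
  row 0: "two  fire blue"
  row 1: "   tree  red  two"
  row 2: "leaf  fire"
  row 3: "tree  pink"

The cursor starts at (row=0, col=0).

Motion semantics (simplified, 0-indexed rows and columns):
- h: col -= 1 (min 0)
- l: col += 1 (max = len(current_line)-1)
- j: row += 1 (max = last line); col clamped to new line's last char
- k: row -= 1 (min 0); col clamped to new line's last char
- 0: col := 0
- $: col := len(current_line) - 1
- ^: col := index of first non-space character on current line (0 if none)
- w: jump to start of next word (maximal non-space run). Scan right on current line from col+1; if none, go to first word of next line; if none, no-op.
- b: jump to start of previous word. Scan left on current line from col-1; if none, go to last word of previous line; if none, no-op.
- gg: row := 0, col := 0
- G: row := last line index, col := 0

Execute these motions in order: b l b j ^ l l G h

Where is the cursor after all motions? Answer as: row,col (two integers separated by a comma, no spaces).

After 1 (b): row=0 col=0 char='t'
After 2 (l): row=0 col=1 char='w'
After 3 (b): row=0 col=0 char='t'
After 4 (j): row=1 col=0 char='_'
After 5 (^): row=1 col=3 char='t'
After 6 (l): row=1 col=4 char='r'
After 7 (l): row=1 col=5 char='e'
After 8 (G): row=3 col=0 char='t'
After 9 (h): row=3 col=0 char='t'

Answer: 3,0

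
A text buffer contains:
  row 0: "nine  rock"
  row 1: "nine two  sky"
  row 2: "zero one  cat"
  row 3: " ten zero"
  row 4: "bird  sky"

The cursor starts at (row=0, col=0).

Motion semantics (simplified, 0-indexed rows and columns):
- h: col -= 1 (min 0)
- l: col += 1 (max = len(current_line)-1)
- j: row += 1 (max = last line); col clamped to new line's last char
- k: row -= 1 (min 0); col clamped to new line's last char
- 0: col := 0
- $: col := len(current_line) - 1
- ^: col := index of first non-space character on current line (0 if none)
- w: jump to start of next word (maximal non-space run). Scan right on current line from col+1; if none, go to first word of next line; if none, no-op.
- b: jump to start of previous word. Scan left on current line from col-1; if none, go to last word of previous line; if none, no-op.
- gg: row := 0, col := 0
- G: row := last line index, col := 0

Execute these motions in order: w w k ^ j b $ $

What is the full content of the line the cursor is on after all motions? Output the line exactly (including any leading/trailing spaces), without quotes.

After 1 (w): row=0 col=6 char='r'
After 2 (w): row=1 col=0 char='n'
After 3 (k): row=0 col=0 char='n'
After 4 (^): row=0 col=0 char='n'
After 5 (j): row=1 col=0 char='n'
After 6 (b): row=0 col=6 char='r'
After 7 ($): row=0 col=9 char='k'
After 8 ($): row=0 col=9 char='k'

Answer: nine  rock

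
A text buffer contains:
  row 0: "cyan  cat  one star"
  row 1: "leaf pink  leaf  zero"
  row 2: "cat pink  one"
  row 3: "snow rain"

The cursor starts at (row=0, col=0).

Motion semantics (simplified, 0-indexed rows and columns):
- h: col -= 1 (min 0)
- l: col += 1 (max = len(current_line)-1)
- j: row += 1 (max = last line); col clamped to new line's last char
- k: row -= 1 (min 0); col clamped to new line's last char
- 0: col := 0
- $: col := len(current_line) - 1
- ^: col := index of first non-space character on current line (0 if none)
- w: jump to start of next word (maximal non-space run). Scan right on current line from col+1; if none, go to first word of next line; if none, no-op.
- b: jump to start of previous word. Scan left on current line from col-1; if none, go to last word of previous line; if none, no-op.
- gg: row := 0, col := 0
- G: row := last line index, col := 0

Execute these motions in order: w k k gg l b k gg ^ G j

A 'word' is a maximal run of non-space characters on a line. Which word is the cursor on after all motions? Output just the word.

After 1 (w): row=0 col=6 char='c'
After 2 (k): row=0 col=6 char='c'
After 3 (k): row=0 col=6 char='c'
After 4 (gg): row=0 col=0 char='c'
After 5 (l): row=0 col=1 char='y'
After 6 (b): row=0 col=0 char='c'
After 7 (k): row=0 col=0 char='c'
After 8 (gg): row=0 col=0 char='c'
After 9 (^): row=0 col=0 char='c'
After 10 (G): row=3 col=0 char='s'
After 11 (j): row=3 col=0 char='s'

Answer: snow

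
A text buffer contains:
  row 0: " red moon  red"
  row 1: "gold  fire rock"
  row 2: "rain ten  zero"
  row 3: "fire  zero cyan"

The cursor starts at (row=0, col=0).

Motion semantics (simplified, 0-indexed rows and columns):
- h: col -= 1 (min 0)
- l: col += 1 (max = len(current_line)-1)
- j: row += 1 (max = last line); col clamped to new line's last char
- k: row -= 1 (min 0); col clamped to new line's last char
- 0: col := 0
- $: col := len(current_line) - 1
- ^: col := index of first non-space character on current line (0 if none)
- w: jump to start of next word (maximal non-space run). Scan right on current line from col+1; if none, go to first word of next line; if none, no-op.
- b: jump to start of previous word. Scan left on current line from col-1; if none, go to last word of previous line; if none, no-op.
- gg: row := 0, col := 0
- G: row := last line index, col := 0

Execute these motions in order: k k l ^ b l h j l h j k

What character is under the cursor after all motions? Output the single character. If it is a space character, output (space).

After 1 (k): row=0 col=0 char='_'
After 2 (k): row=0 col=0 char='_'
After 3 (l): row=0 col=1 char='r'
After 4 (^): row=0 col=1 char='r'
After 5 (b): row=0 col=1 char='r'
After 6 (l): row=0 col=2 char='e'
After 7 (h): row=0 col=1 char='r'
After 8 (j): row=1 col=1 char='o'
After 9 (l): row=1 col=2 char='l'
After 10 (h): row=1 col=1 char='o'
After 11 (j): row=2 col=1 char='a'
After 12 (k): row=1 col=1 char='o'

Answer: o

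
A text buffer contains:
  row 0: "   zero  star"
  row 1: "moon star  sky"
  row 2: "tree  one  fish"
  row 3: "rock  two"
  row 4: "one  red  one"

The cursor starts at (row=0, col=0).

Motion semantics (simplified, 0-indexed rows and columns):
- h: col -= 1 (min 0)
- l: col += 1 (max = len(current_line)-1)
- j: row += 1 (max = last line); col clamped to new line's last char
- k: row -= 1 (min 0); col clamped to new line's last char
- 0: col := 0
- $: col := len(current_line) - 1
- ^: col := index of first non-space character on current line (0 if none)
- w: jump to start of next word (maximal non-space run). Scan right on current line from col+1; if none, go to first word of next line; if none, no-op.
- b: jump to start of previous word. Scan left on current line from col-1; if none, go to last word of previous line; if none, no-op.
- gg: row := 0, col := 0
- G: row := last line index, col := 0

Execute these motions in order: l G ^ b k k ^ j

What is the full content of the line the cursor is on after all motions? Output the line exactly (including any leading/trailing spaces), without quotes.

After 1 (l): row=0 col=1 char='_'
After 2 (G): row=4 col=0 char='o'
After 3 (^): row=4 col=0 char='o'
After 4 (b): row=3 col=6 char='t'
After 5 (k): row=2 col=6 char='o'
After 6 (k): row=1 col=6 char='t'
After 7 (^): row=1 col=0 char='m'
After 8 (j): row=2 col=0 char='t'

Answer: tree  one  fish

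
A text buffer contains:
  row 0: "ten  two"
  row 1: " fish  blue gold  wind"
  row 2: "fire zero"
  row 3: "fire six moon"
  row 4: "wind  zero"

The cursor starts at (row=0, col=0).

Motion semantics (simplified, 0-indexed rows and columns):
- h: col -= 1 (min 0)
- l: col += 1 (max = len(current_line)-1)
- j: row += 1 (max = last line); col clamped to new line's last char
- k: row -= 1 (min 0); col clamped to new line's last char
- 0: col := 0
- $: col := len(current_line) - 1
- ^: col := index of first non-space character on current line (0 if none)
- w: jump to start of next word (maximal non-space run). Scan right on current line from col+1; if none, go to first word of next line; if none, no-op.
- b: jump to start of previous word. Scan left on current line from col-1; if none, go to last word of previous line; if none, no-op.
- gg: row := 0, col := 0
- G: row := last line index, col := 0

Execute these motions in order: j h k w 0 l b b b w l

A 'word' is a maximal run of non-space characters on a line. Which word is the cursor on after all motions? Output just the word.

Answer: two

Derivation:
After 1 (j): row=1 col=0 char='_'
After 2 (h): row=1 col=0 char='_'
After 3 (k): row=0 col=0 char='t'
After 4 (w): row=0 col=5 char='t'
After 5 (0): row=0 col=0 char='t'
After 6 (l): row=0 col=1 char='e'
After 7 (b): row=0 col=0 char='t'
After 8 (b): row=0 col=0 char='t'
After 9 (b): row=0 col=0 char='t'
After 10 (w): row=0 col=5 char='t'
After 11 (l): row=0 col=6 char='w'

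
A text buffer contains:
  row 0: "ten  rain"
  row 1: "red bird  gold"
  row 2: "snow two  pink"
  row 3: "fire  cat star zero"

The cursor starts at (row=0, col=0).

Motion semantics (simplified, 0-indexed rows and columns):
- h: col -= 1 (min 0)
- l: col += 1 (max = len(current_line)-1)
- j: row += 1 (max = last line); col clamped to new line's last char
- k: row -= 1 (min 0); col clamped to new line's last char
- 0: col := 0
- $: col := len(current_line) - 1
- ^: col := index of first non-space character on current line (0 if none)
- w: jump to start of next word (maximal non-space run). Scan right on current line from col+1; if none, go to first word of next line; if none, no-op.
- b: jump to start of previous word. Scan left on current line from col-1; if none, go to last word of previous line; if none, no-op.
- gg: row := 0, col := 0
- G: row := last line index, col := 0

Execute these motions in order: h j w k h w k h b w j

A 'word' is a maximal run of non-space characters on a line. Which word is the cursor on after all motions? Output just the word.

Answer: bird

Derivation:
After 1 (h): row=0 col=0 char='t'
After 2 (j): row=1 col=0 char='r'
After 3 (w): row=1 col=4 char='b'
After 4 (k): row=0 col=4 char='_'
After 5 (h): row=0 col=3 char='_'
After 6 (w): row=0 col=5 char='r'
After 7 (k): row=0 col=5 char='r'
After 8 (h): row=0 col=4 char='_'
After 9 (b): row=0 col=0 char='t'
After 10 (w): row=0 col=5 char='r'
After 11 (j): row=1 col=5 char='i'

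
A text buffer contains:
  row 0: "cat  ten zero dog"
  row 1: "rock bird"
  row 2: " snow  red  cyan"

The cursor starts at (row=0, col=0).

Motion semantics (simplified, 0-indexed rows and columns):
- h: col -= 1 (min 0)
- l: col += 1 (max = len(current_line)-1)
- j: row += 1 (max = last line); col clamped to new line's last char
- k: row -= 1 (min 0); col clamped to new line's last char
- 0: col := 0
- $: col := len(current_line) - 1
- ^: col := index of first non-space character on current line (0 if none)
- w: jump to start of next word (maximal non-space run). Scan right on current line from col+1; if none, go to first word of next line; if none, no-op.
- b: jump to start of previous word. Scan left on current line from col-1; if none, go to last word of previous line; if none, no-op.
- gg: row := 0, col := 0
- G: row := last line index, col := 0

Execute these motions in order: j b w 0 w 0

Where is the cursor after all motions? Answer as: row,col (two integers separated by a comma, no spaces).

Answer: 1,0

Derivation:
After 1 (j): row=1 col=0 char='r'
After 2 (b): row=0 col=14 char='d'
After 3 (w): row=1 col=0 char='r'
After 4 (0): row=1 col=0 char='r'
After 5 (w): row=1 col=5 char='b'
After 6 (0): row=1 col=0 char='r'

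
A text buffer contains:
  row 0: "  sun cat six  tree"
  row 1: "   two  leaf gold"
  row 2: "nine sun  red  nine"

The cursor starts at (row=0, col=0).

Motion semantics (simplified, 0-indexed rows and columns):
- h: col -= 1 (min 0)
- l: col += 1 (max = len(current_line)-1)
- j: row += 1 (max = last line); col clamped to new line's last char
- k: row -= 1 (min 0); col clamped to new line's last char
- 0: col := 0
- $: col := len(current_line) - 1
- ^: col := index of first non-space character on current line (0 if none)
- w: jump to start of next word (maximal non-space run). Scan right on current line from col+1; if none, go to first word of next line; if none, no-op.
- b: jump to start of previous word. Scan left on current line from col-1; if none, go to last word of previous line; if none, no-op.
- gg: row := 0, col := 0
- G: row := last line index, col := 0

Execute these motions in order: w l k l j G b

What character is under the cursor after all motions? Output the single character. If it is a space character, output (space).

Answer: g

Derivation:
After 1 (w): row=0 col=2 char='s'
After 2 (l): row=0 col=3 char='u'
After 3 (k): row=0 col=3 char='u'
After 4 (l): row=0 col=4 char='n'
After 5 (j): row=1 col=4 char='w'
After 6 (G): row=2 col=0 char='n'
After 7 (b): row=1 col=13 char='g'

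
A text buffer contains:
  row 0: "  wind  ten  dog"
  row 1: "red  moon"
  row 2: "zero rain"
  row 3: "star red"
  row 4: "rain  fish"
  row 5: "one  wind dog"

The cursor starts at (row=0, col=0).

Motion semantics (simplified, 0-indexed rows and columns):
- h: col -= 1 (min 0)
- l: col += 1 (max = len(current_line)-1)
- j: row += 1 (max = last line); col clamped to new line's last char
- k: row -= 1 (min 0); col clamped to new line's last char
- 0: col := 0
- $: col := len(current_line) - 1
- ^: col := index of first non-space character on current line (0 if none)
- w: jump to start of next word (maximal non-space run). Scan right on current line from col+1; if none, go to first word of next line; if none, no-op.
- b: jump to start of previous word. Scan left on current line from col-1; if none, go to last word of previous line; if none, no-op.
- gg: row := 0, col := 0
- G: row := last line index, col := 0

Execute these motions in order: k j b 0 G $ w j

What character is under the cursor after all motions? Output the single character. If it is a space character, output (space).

Answer: g

Derivation:
After 1 (k): row=0 col=0 char='_'
After 2 (j): row=1 col=0 char='r'
After 3 (b): row=0 col=13 char='d'
After 4 (0): row=0 col=0 char='_'
After 5 (G): row=5 col=0 char='o'
After 6 ($): row=5 col=12 char='g'
After 7 (w): row=5 col=12 char='g'
After 8 (j): row=5 col=12 char='g'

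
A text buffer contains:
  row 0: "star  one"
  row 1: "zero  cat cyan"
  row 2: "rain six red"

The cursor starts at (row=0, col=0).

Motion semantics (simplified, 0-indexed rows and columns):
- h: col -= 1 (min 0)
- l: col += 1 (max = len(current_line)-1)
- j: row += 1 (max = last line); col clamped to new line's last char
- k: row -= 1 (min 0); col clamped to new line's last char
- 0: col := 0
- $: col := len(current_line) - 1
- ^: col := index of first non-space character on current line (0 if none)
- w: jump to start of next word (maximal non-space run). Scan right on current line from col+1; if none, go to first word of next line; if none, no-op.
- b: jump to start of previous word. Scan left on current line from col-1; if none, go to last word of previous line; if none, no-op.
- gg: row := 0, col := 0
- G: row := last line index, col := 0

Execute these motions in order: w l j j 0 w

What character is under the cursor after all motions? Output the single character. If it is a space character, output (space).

Answer: s

Derivation:
After 1 (w): row=0 col=6 char='o'
After 2 (l): row=0 col=7 char='n'
After 3 (j): row=1 col=7 char='a'
After 4 (j): row=2 col=7 char='x'
After 5 (0): row=2 col=0 char='r'
After 6 (w): row=2 col=5 char='s'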